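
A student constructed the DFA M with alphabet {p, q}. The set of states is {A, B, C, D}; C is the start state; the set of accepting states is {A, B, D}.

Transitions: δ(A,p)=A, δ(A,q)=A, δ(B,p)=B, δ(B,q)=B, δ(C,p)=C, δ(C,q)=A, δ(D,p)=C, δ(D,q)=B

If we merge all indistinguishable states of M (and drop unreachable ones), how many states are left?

2

First remove the unreachable states {B,D}; 2 states remain.
Initial partition by acceptance: {A} | {C}.
Stable partition: {A} | {C} — 2 equivalence classes.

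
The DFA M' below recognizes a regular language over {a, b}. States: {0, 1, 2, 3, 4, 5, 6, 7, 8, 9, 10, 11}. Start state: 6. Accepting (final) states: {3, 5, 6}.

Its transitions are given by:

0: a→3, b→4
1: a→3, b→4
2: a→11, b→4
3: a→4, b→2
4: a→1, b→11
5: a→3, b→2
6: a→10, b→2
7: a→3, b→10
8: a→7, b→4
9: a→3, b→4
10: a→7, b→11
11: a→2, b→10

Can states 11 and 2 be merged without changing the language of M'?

Yes

Reachable states from the start: {1,2,3,4,6,7,10,11}. Unreachable: {0,5,8,9} — drop them.
Start with accepting vs non-accepting: {3,6} | {1,2,4,7,10,11}.
Refine {1,2,4,7,10,11} on symbol a: members go to different blocks, giving {2,4,10,11} and {1,7}.
Refine {2,4,10,11} on symbol a: members go to different blocks, giving {2,11} and {4,10}.
The partition is now stable with 4 blocks: {3,6} | {2,11} | {1,7} | {4,10}.
11 and 2 lie in the same block of the stable partition, so they are equivalent — no string distinguishes them.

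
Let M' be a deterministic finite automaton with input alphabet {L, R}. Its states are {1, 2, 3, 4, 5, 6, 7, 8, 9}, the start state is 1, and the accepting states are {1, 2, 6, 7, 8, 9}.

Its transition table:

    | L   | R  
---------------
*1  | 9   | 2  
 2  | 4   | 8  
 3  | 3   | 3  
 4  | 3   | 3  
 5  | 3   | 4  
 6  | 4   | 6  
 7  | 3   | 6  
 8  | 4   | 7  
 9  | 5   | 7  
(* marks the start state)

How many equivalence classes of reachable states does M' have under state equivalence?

3

Every state is reachable, so we keep all 9.
P0 = {1,2,6,7,8,9} | {3,4,5}.
Split {1,2,6,7,8,9} by δ(·,L) → {2,6,7,8,9} and {1}.
Stable partition: {2,6,7,8,9} | {3,4,5} | {1} — 3 equivalence classes.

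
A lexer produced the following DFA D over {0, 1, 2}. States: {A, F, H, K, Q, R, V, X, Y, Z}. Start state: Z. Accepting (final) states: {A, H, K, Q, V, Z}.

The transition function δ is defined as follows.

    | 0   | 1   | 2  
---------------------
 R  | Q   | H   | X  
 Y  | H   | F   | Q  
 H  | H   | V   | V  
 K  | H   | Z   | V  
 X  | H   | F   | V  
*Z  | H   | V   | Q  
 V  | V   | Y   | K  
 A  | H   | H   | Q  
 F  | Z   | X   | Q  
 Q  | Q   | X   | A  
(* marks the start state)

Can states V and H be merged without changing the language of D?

No

States {R} cannot be reached from the start state, so discard them.
P0 = {A,H,K,Q,V,Z} | {F,X,Y}.
On input 1, block {A,H,K,Q,V,Z} splits into {A,H,K,Z} and {Q,V}.
Split {A,H,K,Z} by δ(·,1) → {H,Z} and {A,K}.
No further refinement is possible. Final partition (4 blocks): {H,Z} | {F,X,Y} | {Q,V} | {A,K}.
V and H end up in different blocks, so they are distinguishable. For instance, the string '1' is accepted from only H.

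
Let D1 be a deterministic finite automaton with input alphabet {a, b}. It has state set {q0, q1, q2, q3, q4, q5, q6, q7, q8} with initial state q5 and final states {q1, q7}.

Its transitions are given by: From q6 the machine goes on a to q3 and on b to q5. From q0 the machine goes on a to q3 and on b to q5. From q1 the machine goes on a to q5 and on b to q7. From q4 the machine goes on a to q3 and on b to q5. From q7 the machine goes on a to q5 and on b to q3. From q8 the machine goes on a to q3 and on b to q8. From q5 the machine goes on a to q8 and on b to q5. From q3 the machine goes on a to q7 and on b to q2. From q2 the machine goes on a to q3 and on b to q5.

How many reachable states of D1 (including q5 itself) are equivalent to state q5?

States {q0,q1,q4,q6} cannot be reached from the start state, so discard them.
Initial partition by acceptance: {q7} | {q2,q3,q5,q8}.
Refine {q2,q3,q5,q8} on symbol a: members go to different blocks, giving {q2,q5,q8} and {q3}.
Split {q2,q5,q8} by δ(·,a) → {q2,q8} and {q5}.
Split {q2,q8} by δ(·,b) → {q2} and {q8}.
No further refinement is possible. Final partition (5 blocks): {q7} | {q2} | {q3} | {q5} | {q8}.
State q5 belongs to the block {q5}, which has 1 states.

1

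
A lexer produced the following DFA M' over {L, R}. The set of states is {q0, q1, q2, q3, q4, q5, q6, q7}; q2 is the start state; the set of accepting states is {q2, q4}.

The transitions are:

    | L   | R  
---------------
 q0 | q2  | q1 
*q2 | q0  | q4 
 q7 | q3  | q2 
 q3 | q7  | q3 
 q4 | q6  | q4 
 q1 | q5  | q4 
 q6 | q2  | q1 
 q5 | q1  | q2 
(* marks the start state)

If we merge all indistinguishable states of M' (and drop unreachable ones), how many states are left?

3

First remove the unreachable states {q3,q7}; 6 states remain.
P0 = {q2,q4} | {q0,q1,q5,q6}.
Refine {q0,q1,q5,q6} on symbol L: members go to different blocks, giving {q0,q6} and {q1,q5}.
The partition is now stable with 3 blocks: {q2,q4} | {q0,q6} | {q1,q5}.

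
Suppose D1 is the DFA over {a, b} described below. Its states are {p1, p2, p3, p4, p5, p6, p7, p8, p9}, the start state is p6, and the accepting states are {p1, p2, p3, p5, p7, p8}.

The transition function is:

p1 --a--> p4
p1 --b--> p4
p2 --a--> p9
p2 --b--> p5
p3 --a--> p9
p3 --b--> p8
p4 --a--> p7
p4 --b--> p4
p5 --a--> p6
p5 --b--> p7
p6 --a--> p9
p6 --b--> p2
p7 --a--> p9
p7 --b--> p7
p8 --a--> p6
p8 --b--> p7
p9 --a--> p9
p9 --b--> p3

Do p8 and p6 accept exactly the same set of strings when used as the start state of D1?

Reachable states from the start: {p2,p3,p5,p6,p7,p8,p9}. Unreachable: {p1,p4} — drop them.
Start with accepting vs non-accepting: {p2,p3,p5,p7,p8} | {p6,p9}.
The partition is now stable with 2 blocks: {p2,p3,p5,p7,p8} | {p6,p9}.
p8 and p6 end up in different blocks, so they are distinguishable. For instance, the string 'ε' is accepted from only p8.

No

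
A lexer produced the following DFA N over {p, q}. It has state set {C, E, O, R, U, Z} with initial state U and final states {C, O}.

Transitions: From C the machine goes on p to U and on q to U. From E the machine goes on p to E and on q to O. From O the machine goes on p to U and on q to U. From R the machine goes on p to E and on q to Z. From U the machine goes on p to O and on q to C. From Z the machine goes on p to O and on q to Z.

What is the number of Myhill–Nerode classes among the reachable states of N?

2

Reachable states from the start: {C,O,U}. Unreachable: {E,R,Z} — drop them.
Initial partition by acceptance: {C,O} | {U}.
The partition is now stable with 2 blocks: {C,O} | {U}.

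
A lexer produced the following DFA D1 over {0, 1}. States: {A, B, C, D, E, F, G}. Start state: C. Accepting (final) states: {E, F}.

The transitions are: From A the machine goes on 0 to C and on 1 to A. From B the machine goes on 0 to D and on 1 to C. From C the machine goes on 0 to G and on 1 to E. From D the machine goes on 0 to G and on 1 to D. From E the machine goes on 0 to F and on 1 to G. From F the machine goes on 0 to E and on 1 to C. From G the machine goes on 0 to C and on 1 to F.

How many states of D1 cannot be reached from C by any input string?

3

No path from C leads to A, B, D; the other 4 states are all reachable.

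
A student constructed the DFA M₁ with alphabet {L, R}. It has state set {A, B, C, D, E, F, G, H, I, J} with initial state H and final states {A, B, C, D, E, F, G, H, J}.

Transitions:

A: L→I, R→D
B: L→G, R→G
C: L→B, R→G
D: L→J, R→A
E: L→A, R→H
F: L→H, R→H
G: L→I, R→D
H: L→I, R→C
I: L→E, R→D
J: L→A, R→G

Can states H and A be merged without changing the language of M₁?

First remove the unreachable states {F}; 9 states remain.
P0 = {A,B,C,D,E,G,H,J} | {I}.
Refine {A,B,C,D,E,G,H,J} on symbol L: members go to different blocks, giving {B,C,D,E,J} and {A,G,H}.
Refine {B,C,D,E,J} on symbol L: members go to different blocks, giving {B,E,J} and {C,D}.
No further refinement is possible. Final partition (4 blocks): {B,E,J} | {I} | {A,G,H} | {C,D}.
H and A lie in the same block of the stable partition, so they are equivalent — no string distinguishes them.

Yes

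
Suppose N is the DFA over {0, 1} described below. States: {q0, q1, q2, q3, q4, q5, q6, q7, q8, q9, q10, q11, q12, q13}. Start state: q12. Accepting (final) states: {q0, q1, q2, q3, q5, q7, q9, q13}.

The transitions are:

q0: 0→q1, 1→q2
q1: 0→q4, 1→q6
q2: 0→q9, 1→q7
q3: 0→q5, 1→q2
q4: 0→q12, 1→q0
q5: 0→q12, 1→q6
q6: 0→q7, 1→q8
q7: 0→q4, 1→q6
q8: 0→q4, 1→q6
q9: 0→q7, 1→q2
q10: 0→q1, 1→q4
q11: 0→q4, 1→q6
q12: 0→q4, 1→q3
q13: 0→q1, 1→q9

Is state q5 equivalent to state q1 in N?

Yes

First remove the unreachable states {q10,q11,q13}; 11 states remain.
Start with accepting vs non-accepting: {q0,q1,q2,q3,q5,q7,q9} | {q4,q6,q8,q12}.
On input 0, block {q0,q1,q2,q3,q5,q7,q9} splits into {q0,q2,q3,q9} and {q1,q5,q7}.
Split {q0,q2,q3,q9} by δ(·,0) → {q0,q3,q9} and {q2}.
Split {q4,q6,q8,q12} by δ(·,0) → {q4,q8,q12} and {q6}.
On input 1, block {q4,q8,q12} splits into {q4,q12} and {q8}.
The partition is now stable with 6 blocks: {q0,q3,q9} | {q4,q12} | {q1,q5,q7} | {q2} | {q6} | {q8}.
q5 and q1 lie in the same block of the stable partition, so they are equivalent — no string distinguishes them.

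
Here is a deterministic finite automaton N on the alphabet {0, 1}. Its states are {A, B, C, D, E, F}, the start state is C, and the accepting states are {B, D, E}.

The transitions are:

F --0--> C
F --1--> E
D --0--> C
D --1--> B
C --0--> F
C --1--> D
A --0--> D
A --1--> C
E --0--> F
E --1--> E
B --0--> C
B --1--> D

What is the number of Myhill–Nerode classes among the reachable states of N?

2

Reachable states from the start: {B,C,D,E,F}. Unreachable: {A} — drop them.
Start with accepting vs non-accepting: {B,D,E} | {C,F}.
No further refinement is possible. Final partition (2 blocks): {B,D,E} | {C,F}.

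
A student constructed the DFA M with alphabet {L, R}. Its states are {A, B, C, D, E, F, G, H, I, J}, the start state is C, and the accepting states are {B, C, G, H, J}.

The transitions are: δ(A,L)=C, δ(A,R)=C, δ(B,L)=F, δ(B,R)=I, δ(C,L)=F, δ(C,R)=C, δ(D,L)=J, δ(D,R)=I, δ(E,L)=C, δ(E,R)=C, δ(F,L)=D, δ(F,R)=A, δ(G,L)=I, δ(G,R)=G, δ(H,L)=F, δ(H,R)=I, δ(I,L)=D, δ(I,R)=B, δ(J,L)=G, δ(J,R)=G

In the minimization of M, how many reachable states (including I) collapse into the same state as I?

1

States {E,H} cannot be reached from the start state, so discard them.
Start with accepting vs non-accepting: {B,C,G,J} | {A,D,F,I}.
On input L, block {B,C,G,J} splits into {B,C,G} and {J}.
Split {B,C,G} by δ(·,R) → {C,G} and {B}.
Refine {A,D,F,I} on symbol L: members go to different blocks, giving {F,I} and {A} and {D}.
Split {F,I} by δ(·,R) → {F} and {I}.
On input L, block {C,G} splits into {C} and {G}.
No further refinement is possible. Final partition (8 blocks): {C} | {F} | {J} | {B} | {A} | {D} | {I} | {G}.
The equivalence class containing I is {I}, of size 1.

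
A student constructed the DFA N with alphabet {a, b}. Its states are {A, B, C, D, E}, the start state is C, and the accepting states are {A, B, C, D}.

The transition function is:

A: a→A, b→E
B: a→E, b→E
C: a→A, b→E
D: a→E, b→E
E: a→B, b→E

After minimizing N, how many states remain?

First remove the unreachable states {D}; 4 states remain.
Initial partition by acceptance: {A,B,C} | {E}.
On input a, block {A,B,C} splits into {A,C} and {B}.
No further refinement is possible. Final partition (3 blocks): {A,C} | {E} | {B}.

3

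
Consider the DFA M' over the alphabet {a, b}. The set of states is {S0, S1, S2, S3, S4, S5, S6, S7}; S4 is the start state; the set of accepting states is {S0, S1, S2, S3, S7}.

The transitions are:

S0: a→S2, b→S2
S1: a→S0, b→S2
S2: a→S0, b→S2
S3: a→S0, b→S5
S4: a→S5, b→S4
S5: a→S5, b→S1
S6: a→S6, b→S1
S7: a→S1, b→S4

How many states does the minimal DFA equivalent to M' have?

First remove the unreachable states {S3,S6,S7}; 5 states remain.
Initial partition by acceptance: {S0,S1,S2} | {S4,S5}.
Refine {S4,S5} on symbol b: members go to different blocks, giving {S4} and {S5}.
No further refinement is possible. Final partition (3 blocks): {S0,S1,S2} | {S4} | {S5}.

3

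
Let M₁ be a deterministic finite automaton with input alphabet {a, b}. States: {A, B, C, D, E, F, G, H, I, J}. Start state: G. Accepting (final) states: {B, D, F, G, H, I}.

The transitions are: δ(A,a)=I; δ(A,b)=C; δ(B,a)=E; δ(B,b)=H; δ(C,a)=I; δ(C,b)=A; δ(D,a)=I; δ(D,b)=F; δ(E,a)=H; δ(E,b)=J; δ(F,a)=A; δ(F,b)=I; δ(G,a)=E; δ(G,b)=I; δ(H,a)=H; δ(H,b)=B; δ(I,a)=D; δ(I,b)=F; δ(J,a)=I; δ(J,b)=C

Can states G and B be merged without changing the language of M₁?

Initial partition by acceptance: {B,D,F,G,H,I} | {A,C,E,J}.
Refine {B,D,F,G,H,I} on symbol a: members go to different blocks, giving {B,F,G} and {D,H,I}.
Stable partition: {B,F,G} | {A,C,E,J} | {D,H,I} — 3 equivalence classes.
G and B lie in the same block of the stable partition, so they are equivalent — no string distinguishes them.

Yes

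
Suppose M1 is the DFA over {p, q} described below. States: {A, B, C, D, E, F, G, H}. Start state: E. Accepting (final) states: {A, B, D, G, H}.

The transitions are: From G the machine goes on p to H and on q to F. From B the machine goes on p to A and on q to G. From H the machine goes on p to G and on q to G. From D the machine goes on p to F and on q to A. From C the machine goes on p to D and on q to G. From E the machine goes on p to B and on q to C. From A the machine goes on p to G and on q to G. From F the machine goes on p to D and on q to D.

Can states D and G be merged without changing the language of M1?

Start with accepting vs non-accepting: {A,B,D,G,H} | {C,E,F}.
Split {A,B,D,G,H} by δ(·,p) → {A,B,G,H} and {D}.
Refine {A,B,G,H} on symbol q: members go to different blocks, giving {A,B,H} and {G}.
Refine {A,B,H} on symbol p: members go to different blocks, giving {A,H} and {B}.
Refine {C,E,F} on symbol p: members go to different blocks, giving {C,F} and {E}.
On input q, block {C,F} splits into {C} and {F}.
No further refinement is possible. Final partition (7 blocks): {A,H} | {C} | {D} | {G} | {B} | {E} | {F}.
D and G end up in different blocks, so they are distinguishable. For instance, the string 'p' is accepted from only G.

No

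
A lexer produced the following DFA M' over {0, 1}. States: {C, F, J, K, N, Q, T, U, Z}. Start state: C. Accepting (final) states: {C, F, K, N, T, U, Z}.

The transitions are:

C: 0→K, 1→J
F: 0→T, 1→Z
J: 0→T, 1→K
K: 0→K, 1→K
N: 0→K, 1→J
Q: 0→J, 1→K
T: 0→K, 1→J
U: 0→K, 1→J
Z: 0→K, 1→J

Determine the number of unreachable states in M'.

5

BFS from C reaches {C, J, K, T}; the 5 state(s) F, N, Q, U, Z are never visited.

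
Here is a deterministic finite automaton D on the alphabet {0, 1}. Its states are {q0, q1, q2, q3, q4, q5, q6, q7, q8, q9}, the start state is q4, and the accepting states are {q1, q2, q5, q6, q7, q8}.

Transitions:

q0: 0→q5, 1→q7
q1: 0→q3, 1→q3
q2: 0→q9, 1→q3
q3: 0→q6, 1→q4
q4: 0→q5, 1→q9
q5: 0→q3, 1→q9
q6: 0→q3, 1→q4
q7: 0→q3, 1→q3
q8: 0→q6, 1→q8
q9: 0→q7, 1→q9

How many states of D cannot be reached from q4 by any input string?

4

Starting at q4 and following transitions, the reachable set is {q3, q4, q5, q6, q7, q9}. That leaves q0, q1, q2, q8 unreachable — 4 in total.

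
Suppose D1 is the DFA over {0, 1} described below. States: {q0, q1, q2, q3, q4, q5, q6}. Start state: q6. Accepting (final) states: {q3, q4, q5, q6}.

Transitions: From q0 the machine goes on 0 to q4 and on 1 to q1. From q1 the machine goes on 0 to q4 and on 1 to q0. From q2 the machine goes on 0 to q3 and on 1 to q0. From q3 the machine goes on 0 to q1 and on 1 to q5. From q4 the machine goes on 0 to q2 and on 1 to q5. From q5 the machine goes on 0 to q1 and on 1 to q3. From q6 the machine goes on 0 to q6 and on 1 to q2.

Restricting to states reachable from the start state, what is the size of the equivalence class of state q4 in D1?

3

All states are reachable from the start state.
Initial partition by acceptance: {q3,q4,q5,q6} | {q0,q1,q2}.
Split {q3,q4,q5,q6} by δ(·,0) → {q3,q4,q5} and {q6}.
Stable partition: {q3,q4,q5} | {q0,q1,q2} | {q6} — 3 equivalence classes.
The equivalence class containing q4 is {q3,q4,q5}, of size 3.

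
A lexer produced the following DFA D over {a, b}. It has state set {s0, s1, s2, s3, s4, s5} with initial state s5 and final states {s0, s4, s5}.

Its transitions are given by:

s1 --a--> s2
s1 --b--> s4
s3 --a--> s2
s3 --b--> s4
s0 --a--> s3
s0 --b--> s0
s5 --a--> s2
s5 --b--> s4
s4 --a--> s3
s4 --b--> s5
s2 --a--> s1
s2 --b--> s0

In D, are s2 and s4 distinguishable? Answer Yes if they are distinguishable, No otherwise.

Yes

Every state is reachable, so we keep all 6.
Initial partition by acceptance: {s0,s4,s5} | {s1,s2,s3}.
The partition is now stable with 2 blocks: {s0,s4,s5} | {s1,s2,s3}.
s2 and s4 end up in different blocks, so they are distinguishable. For instance, the string 'ε' is accepted from only s4.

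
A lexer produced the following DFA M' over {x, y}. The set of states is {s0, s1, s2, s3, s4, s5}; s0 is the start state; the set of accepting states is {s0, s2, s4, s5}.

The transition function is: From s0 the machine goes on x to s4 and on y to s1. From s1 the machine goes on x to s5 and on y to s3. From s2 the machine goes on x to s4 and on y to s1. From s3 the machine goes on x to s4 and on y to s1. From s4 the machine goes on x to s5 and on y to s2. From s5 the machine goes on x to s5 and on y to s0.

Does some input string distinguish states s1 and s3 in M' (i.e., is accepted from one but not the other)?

Initial partition by acceptance: {s0,s2,s4,s5} | {s1,s3}.
Split {s0,s2,s4,s5} by δ(·,y) → {s0,s2} and {s4,s5}.
The partition is now stable with 3 blocks: {s0,s2} | {s1,s3} | {s4,s5}.
s1 and s3 lie in the same block of the stable partition, so they are equivalent — no string distinguishes them.

No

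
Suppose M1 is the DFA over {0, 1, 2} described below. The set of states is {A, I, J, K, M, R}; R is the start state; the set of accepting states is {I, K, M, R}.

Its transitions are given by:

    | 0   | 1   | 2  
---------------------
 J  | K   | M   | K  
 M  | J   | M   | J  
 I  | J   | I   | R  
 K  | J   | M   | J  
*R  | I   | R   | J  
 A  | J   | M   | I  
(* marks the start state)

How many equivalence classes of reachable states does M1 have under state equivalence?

4

Reachable states from the start: {I,J,K,M,R}. Unreachable: {A} — drop them.
P0 = {I,K,M,R} | {J}.
Refine {I,K,M,R} on symbol 0: members go to different blocks, giving {I,K,M} and {R}.
Split {I,K,M} by δ(·,2) → {K,M} and {I}.
No further refinement is possible. Final partition (4 blocks): {K,M} | {J} | {R} | {I}.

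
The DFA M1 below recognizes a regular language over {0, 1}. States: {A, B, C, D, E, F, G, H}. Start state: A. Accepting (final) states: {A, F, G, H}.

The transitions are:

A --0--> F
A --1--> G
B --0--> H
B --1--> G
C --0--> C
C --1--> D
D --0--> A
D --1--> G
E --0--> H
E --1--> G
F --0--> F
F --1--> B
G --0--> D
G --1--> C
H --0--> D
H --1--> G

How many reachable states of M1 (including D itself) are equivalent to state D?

Reachable states from the start: {A,B,C,D,F,G,H}. Unreachable: {E} — drop them.
Initial partition by acceptance: {A,F,G,H} | {B,C,D}.
Refine {A,F,G,H} on symbol 0: members go to different blocks, giving {A,F} and {G,H}.
On input 1, block {A,F} splits into {A} and {F}.
On input 0, block {B,C,D} splits into {B} and {C} and {D}.
Split {G,H} by δ(·,1) → {G} and {H}.
The partition is now stable with 7 blocks: {A} | {B} | {G} | {F} | {C} | {D} | {H}.
State D belongs to the block {D}, which has 1 states.

1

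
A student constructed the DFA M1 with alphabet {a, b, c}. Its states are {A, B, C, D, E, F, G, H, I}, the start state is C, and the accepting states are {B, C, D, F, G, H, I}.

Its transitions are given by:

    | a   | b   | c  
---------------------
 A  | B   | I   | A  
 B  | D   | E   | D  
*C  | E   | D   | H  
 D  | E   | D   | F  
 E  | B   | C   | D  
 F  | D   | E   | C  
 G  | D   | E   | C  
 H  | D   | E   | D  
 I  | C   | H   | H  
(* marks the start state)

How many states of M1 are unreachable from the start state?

3

No path from C leads to A, G, I; the other 6 states are all reachable.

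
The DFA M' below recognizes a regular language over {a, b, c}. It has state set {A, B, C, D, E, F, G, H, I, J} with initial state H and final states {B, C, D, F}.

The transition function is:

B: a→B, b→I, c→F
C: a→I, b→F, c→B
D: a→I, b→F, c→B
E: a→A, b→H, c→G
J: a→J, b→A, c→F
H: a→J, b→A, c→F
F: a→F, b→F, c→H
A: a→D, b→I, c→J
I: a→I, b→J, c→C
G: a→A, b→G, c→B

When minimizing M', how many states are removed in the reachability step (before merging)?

2

BFS from H reaches {A, B, C, D, F, H, I, J}; the 2 state(s) E, G are never visited.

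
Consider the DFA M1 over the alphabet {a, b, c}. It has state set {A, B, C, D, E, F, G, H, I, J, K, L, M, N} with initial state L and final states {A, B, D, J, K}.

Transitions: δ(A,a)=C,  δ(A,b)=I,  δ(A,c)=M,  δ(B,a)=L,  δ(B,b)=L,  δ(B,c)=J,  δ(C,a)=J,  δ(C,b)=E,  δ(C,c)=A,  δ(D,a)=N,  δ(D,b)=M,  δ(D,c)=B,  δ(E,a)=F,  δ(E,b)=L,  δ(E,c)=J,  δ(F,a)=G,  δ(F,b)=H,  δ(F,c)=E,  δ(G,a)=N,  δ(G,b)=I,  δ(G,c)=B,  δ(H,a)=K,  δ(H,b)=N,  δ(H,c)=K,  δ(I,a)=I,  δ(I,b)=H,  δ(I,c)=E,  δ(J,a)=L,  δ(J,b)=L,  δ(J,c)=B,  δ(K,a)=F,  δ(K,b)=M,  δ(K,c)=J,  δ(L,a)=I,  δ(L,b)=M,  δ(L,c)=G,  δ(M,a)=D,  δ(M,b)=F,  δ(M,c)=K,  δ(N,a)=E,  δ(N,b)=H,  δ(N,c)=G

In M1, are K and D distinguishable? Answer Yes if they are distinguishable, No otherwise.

No

Reachable states from the start: {B,D,E,F,G,H,I,J,K,L,M,N}. Unreachable: {A,C} — drop them.
Initial partition by acceptance: {B,D,J,K} | {E,F,G,H,I,L,M,N}.
On input a, block {E,F,G,H,I,L,M,N} splits into {E,F,G,I,L,N} and {H,M}.
Split {B,D,J,K} by δ(·,b) → {B,J} and {D,K}.
Refine {E,F,G,I,L,N} on symbol b: members go to different blocks, giving {F,I,L,N} and {E,G}.
Split {F,I,L,N} by δ(·,a) → {F,N} and {I,L}.
The partition is now stable with 6 blocks: {B,J} | {F,N} | {H,M} | {D,K} | {E,G} | {I,L}.
K and D lie in the same block of the stable partition, so they are equivalent — no string distinguishes them.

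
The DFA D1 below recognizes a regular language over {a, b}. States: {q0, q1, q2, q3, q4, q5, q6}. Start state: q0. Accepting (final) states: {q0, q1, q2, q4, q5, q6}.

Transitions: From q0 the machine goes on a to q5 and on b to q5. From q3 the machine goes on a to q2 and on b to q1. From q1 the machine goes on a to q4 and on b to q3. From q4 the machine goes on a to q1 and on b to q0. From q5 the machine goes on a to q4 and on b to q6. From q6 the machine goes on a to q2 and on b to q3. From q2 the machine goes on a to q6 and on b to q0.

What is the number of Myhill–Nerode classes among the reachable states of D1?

5

P0 = {q0,q1,q2,q4,q5,q6} | {q3}.
Refine {q0,q1,q2,q4,q5,q6} on symbol b: members go to different blocks, giving {q0,q2,q4,q5} and {q1,q6}.
Refine {q0,q2,q4,q5} on symbol a: members go to different blocks, giving {q0,q5} and {q2,q4}.
On input a, block {q0,q5} splits into {q0} and {q5}.
The partition is now stable with 5 blocks: {q0} | {q3} | {q1,q6} | {q2,q4} | {q5}.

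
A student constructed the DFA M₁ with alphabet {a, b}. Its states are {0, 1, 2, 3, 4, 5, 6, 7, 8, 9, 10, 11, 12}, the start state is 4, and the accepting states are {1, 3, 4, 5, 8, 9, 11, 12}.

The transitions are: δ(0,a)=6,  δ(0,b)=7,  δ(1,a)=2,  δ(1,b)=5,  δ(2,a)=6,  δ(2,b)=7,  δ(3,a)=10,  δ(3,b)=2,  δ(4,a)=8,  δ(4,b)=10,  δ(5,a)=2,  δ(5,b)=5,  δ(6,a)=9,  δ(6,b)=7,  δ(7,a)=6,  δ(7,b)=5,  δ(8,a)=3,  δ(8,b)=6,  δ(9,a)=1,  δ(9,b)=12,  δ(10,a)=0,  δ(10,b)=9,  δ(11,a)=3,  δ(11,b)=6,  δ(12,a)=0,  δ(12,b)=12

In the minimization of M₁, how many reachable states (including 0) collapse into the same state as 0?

First remove the unreachable states {11}; 12 states remain.
Start with accepting vs non-accepting: {1,3,4,5,8,9,12} | {0,2,6,7,10}.
Split {1,3,4,5,8,9,12} by δ(·,a) → {1,3,5,12} and {4,8,9}.
Split {1,3,5,12} by δ(·,b) → {1,5,12} and {3}.
Refine {0,2,6,7,10} on symbol a: members go to different blocks, giving {0,2,7,10} and {6}.
Refine {0,2,7,10} on symbol a: members go to different blocks, giving {0,2,7} and {10}.
On input b, block {0,2,7} splits into {0,2} and {7}.
Split {4,8,9} by δ(·,a) → {4} and {8} and {9}.
Stable partition: {1,5,12} | {0,2} | {4} | {3} | {6} | {10} | {7} | {8} | {9} — 9 equivalence classes.
State 0 belongs to the block {0,2}, which has 2 states.

2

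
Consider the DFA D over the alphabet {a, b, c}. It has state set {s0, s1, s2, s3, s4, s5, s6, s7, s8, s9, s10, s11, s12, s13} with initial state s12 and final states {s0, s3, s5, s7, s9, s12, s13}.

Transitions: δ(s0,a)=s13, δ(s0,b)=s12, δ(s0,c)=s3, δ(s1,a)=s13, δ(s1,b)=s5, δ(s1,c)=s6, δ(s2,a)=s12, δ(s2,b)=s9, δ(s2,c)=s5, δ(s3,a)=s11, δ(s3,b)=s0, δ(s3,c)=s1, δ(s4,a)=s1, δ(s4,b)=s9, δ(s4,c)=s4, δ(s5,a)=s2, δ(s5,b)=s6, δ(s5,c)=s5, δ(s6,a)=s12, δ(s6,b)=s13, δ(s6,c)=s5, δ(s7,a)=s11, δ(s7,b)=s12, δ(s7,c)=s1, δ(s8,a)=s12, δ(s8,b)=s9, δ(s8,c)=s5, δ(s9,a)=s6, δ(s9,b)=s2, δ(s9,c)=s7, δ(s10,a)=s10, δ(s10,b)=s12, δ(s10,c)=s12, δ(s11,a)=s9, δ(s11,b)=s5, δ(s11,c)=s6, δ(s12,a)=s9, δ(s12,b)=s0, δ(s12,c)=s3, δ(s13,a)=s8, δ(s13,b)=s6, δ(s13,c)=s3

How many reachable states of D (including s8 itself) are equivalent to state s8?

Reachable states from the start: {s0,s1,s2,s3,s5,s6,s7,s8,s9,s11,s12,s13}. Unreachable: {s4,s10} — drop them.
Start with accepting vs non-accepting: {s0,s3,s5,s7,s9,s12,s13} | {s1,s2,s6,s8,s11}.
On input a, block {s0,s3,s5,s7,s9,s12,s13} splits into {s3,s5,s7,s9,s13} and {s0,s12}.
Refine {s3,s5,s7,s9,s13} on symbol b: members go to different blocks, giving {s5,s9,s13} and {s3,s7}.
Split {s5,s9,s13} by δ(·,c) → {s9,s13} and {s5}.
On input a, block {s1,s2,s6,s8,s11} splits into {s2,s6,s8} and {s1,s11}.
No further refinement is possible. Final partition (6 blocks): {s9,s13} | {s2,s6,s8} | {s0,s12} | {s3,s7} | {s5} | {s1,s11}.
State s8 belongs to the block {s2,s6,s8}, which has 3 states.

3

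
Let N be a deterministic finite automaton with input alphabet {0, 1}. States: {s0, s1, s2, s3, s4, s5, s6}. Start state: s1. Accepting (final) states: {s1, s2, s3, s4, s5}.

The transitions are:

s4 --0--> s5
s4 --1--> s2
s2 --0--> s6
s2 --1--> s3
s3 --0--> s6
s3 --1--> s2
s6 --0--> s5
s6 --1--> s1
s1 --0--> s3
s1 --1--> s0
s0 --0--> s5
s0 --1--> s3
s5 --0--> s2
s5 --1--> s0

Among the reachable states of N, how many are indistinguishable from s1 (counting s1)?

Reachable states from the start: {s0,s1,s2,s3,s5,s6}. Unreachable: {s4} — drop them.
P0 = {s1,s2,s3,s5} | {s0,s6}.
Split {s1,s2,s3,s5} by δ(·,0) → {s1,s5} and {s2,s3}.
Refine {s0,s6} on symbol 1: members go to different blocks, giving {s0} and {s6}.
No further refinement is possible. Final partition (4 blocks): {s1,s5} | {s0} | {s2,s3} | {s6}.
State s1 belongs to the block {s1,s5}, which has 2 states.

2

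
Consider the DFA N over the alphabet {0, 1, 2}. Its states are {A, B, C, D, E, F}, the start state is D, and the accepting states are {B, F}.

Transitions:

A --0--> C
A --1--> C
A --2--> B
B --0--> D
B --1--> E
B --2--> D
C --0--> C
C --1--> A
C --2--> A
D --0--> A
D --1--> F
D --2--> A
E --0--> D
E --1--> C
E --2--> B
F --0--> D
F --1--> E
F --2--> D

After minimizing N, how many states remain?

Initial partition by acceptance: {B,F} | {A,C,D,E}.
On input 1, block {A,C,D,E} splits into {A,C,E} and {D}.
Refine {A,C,E} on symbol 0: members go to different blocks, giving {A,C} and {E}.
Refine {A,C} on symbol 2: members go to different blocks, giving {A} and {C}.
Stable partition: {B,F} | {A} | {D} | {E} | {C} — 5 equivalence classes.

5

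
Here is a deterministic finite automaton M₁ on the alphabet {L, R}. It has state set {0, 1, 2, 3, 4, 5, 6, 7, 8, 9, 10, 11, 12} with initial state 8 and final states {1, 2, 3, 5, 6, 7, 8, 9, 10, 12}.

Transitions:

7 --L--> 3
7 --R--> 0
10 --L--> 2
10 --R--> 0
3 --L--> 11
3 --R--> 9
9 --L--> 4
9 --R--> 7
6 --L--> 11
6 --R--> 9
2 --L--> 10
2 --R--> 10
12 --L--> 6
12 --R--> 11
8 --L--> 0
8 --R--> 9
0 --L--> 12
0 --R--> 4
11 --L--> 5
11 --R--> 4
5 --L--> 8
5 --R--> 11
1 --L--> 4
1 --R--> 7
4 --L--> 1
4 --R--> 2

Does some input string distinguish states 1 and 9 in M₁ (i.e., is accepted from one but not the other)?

Start with accepting vs non-accepting: {1,2,3,5,6,7,8,9,10,12} | {0,4,11}.
On input L, block {1,2,3,5,6,7,8,9,10,12} splits into {1,3,6,8,9} and {2,5,7,10,12}.
Refine {1,3,6,8,9} on symbol R: members go to different blocks, giving {3,6,8} and {1,9}.
Refine {0,4,11} on symbol L: members go to different blocks, giving {0,11} and {4}.
On input L, block {2,5,7,10,12} splits into {5,7,12} and {2,10}.
Refine {2,10} on symbol R: members go to different blocks, giving {2} and {10}.
The partition is now stable with 7 blocks: {3,6,8} | {0,11} | {5,7,12} | {1,9} | {4} | {2} | {10}.
1 and 9 lie in the same block of the stable partition, so they are equivalent — no string distinguishes them.

No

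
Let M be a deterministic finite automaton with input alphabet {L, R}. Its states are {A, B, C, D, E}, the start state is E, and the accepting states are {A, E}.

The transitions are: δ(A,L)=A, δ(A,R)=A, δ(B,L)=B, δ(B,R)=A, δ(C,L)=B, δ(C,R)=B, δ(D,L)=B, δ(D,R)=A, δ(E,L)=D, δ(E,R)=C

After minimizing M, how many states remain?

All states are reachable from the start state.
Start with accepting vs non-accepting: {A,E} | {B,C,D}.
Refine {A,E} on symbol L: members go to different blocks, giving {A} and {E}.
Refine {B,C,D} on symbol R: members go to different blocks, giving {B,D} and {C}.
No further refinement is possible. Final partition (4 blocks): {A} | {B,D} | {E} | {C}.

4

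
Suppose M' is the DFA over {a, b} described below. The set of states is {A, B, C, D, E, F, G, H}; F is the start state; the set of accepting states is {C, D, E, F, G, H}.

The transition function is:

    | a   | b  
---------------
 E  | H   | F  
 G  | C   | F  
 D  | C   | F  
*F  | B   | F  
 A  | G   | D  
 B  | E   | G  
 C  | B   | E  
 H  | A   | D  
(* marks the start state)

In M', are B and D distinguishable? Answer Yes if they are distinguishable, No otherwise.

Every state is reachable, so we keep all 8.
Initial partition by acceptance: {C,D,E,F,G,H} | {A,B}.
Split {C,D,E,F,G,H} by δ(·,a) → {C,F,H} and {D,E,G}.
Refine {C,F,H} on symbol b: members go to different blocks, giving {C,H} and {F}.
No further refinement is possible. Final partition (4 blocks): {C,H} | {A,B} | {D,E,G} | {F}.
B and D end up in different blocks, so they are distinguishable. For instance, the string 'ε' is accepted from only D.

Yes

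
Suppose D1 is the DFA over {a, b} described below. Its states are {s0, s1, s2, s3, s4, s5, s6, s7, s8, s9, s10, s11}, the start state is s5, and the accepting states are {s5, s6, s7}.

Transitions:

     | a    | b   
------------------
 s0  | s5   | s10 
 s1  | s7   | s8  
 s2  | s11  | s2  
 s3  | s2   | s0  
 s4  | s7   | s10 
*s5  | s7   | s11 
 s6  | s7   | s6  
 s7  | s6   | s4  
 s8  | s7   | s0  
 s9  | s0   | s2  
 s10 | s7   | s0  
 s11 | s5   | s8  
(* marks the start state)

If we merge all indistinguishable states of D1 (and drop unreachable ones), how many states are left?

Reachable states from the start: {s0,s4,s5,s6,s7,s8,s10,s11}. Unreachable: {s1,s2,s3,s9} — drop them.
P0 = {s5,s6,s7} | {s0,s4,s8,s10,s11}.
Refine {s5,s6,s7} on symbol b: members go to different blocks, giving {s5,s7} and {s6}.
Split {s5,s7} by δ(·,a) → {s5} and {s7}.
Split {s0,s4,s8,s10,s11} by δ(·,a) → {s4,s8,s10} and {s0,s11}.
Refine {s4,s8,s10} on symbol b: members go to different blocks, giving {s8,s10} and {s4}.
No further refinement is possible. Final partition (6 blocks): {s5} | {s8,s10} | {s6} | {s7} | {s0,s11} | {s4}.

6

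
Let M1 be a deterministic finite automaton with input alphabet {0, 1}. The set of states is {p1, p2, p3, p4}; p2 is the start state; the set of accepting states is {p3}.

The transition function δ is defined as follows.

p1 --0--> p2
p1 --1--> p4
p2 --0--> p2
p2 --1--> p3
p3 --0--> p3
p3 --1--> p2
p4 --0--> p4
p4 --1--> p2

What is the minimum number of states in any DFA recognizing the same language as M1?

Reachable states from the start: {p2,p3}. Unreachable: {p1,p4} — drop them.
P0 = {p3} | {p2}.
The partition is now stable with 2 blocks: {p3} | {p2}.

2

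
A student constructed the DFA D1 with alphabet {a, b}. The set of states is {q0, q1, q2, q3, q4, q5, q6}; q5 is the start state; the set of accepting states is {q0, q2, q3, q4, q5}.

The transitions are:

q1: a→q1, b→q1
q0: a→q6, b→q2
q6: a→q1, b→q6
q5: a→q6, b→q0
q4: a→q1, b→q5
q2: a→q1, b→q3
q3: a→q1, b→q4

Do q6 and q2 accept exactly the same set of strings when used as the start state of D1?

Every state is reachable, so we keep all 7.
Start with accepting vs non-accepting: {q0,q2,q3,q4,q5} | {q1,q6}.
Stable partition: {q0,q2,q3,q4,q5} | {q1,q6} — 2 equivalence classes.
q6 and q2 end up in different blocks, so they are distinguishable. For instance, the string 'ε' is accepted from only q2.

No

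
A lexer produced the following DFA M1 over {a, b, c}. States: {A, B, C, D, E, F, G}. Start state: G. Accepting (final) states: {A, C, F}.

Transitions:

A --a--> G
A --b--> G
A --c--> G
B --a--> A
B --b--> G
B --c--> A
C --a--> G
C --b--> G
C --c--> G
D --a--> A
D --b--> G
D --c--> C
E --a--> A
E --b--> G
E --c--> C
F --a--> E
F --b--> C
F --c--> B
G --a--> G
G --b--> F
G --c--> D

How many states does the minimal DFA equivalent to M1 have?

Every state is reachable, so we keep all 7.
P0 = {A,C,F} | {B,D,E,G}.
Split {A,C,F} by δ(·,b) → {A,C} and {F}.
On input a, block {B,D,E,G} splits into {B,D,E} and {G}.
Stable partition: {A,C} | {B,D,E} | {F} | {G} — 4 equivalence classes.

4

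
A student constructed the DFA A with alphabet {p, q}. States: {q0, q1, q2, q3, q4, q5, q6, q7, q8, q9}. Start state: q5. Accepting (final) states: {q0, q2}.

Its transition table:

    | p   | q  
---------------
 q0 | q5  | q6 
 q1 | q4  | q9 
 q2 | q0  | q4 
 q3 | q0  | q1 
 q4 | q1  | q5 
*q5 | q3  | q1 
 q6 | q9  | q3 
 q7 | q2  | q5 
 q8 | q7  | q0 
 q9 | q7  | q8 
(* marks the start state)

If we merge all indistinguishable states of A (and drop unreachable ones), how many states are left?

All states are reachable from the start state.
Initial partition by acceptance: {q0,q2} | {q1,q3,q4,q5,q6,q7,q8,q9}.
Refine {q0,q2} on symbol p: members go to different blocks, giving {q0} and {q2}.
Refine {q1,q3,q4,q5,q6,q7,q8,q9} on symbol p: members go to different blocks, giving {q1,q4,q5,q6,q8,q9} and {q3} and {q7}.
On input p, block {q1,q4,q5,q6,q8,q9} splits into {q1,q4,q6} and {q8,q9} and {q5}.
On input p, block {q1,q4,q6} splits into {q1,q4} and {q6}.
Refine {q1,q4} on symbol q: members go to different blocks, giving {q1} and {q4}.
On input q, block {q8,q9} splits into {q8} and {q9}.
No further refinement is possible. Final partition (10 blocks): {q0} | {q1} | {q2} | {q3} | {q7} | {q8} | {q5} | {q6} | {q4} | {q9}.

10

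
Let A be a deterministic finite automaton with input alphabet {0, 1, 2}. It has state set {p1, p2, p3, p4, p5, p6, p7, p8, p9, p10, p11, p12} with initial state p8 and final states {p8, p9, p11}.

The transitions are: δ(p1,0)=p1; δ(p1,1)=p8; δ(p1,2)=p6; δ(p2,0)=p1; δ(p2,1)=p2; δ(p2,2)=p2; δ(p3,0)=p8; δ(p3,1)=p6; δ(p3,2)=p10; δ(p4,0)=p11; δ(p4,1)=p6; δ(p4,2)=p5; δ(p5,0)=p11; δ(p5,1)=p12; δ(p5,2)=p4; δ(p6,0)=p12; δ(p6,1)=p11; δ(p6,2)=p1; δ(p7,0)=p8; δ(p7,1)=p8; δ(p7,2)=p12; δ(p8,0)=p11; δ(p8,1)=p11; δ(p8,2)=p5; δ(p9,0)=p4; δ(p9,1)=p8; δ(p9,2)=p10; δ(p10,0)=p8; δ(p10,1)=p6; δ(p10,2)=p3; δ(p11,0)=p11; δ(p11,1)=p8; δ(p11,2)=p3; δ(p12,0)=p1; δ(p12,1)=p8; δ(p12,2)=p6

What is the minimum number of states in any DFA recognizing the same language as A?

3

States {p2,p7,p9} cannot be reached from the start state, so discard them.
P0 = {p8,p11} | {p1,p3,p4,p5,p6,p10,p12}.
Split {p1,p3,p4,p5,p6,p10,p12} by δ(·,0) → {p3,p4,p5,p10} and {p1,p6,p12}.
The partition is now stable with 3 blocks: {p8,p11} | {p3,p4,p5,p10} | {p1,p6,p12}.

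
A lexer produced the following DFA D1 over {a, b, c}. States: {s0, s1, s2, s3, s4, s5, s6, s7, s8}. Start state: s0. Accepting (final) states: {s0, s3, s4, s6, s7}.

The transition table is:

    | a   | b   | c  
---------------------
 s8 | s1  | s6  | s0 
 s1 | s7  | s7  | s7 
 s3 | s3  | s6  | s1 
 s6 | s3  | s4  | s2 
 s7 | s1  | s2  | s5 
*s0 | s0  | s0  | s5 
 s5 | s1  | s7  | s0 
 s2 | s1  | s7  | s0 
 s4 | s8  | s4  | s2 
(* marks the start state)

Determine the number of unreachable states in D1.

BFS from s0 reaches {s0, s1, s2, s5, s7}; the 4 state(s) s3, s4, s6, s8 are never visited.

4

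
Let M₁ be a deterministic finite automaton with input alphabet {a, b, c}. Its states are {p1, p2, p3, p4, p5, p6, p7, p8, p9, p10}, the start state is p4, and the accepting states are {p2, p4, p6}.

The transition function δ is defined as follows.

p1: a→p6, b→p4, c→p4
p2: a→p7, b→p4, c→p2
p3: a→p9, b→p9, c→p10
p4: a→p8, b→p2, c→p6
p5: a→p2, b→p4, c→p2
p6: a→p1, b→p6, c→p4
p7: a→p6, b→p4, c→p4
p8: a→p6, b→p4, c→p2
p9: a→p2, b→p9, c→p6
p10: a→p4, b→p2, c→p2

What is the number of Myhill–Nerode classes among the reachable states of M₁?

First remove the unreachable states {p3,p5,p9,p10}; 6 states remain.
Initial partition by acceptance: {p2,p4,p6} | {p1,p7,p8}.
Stable partition: {p2,p4,p6} | {p1,p7,p8} — 2 equivalence classes.

2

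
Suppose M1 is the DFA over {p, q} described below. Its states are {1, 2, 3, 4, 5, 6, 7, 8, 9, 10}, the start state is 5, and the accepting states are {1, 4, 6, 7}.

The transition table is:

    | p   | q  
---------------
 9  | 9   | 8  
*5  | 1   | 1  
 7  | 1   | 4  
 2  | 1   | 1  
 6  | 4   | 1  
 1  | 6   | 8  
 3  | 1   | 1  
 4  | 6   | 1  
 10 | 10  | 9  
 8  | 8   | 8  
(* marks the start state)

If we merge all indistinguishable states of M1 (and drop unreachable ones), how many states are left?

States {2,3,7,9,10} cannot be reached from the start state, so discard them.
Initial partition by acceptance: {1,4,6} | {5,8}.
Split {1,4,6} by δ(·,q) → {4,6} and {1}.
Refine {5,8} on symbol p: members go to different blocks, giving {5} and {8}.
No further refinement is possible. Final partition (4 blocks): {4,6} | {5} | {1} | {8}.

4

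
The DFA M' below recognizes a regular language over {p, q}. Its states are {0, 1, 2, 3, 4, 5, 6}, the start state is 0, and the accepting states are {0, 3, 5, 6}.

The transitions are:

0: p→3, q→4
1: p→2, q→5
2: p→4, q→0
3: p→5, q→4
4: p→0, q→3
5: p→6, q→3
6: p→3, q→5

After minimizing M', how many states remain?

5

Reachable states from the start: {0,3,4,5,6}. Unreachable: {1,2} — drop them.
P0 = {0,3,5,6} | {4}.
Split {0,3,5,6} by δ(·,q) → {0,3} and {5,6}.
On input p, block {0,3} splits into {0} and {3}.
Refine {5,6} on symbol p: members go to different blocks, giving {5} and {6}.
Stable partition: {0} | {4} | {5} | {3} | {6} — 5 equivalence classes.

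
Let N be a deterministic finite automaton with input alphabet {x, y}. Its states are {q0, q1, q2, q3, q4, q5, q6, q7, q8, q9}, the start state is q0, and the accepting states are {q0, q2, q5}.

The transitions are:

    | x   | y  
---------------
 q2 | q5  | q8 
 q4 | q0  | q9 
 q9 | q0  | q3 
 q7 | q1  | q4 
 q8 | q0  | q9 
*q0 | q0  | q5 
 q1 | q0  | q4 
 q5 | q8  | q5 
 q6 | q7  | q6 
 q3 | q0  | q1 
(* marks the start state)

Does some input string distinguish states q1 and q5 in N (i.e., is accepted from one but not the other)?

States {q2,q6,q7} cannot be reached from the start state, so discard them.
P0 = {q0,q5} | {q1,q3,q4,q8,q9}.
Split {q0,q5} by δ(·,x) → {q0} and {q5}.
No further refinement is possible. Final partition (3 blocks): {q0} | {q1,q3,q4,q8,q9} | {q5}.
q1 and q5 end up in different blocks, so they are distinguishable. For instance, the string 'ε' is accepted from only q5.

Yes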